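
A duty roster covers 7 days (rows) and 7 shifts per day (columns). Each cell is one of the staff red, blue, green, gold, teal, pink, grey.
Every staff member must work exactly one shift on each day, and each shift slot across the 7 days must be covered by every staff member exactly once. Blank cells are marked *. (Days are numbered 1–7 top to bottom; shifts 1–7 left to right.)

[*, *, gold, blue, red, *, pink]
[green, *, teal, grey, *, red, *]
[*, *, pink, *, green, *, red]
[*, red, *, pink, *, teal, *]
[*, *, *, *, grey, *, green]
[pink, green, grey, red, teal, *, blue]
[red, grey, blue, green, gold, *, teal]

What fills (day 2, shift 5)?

Day 1, shift 2: day 1 has {red, blue, gold, pink} and shift 2 has {red, green, grey}, leaving only teal.
Day 1, shift 1: day 1 has {red, blue, gold, teal, pink} and shift 1 has {red, green, pink}, leaving only grey.
Day 1, shift 6: day 1 has {red, blue, gold, teal, pink, grey} and shift 6 has {red, teal}, leaving only green.
Day 2, shift 7: day 2 has {red, green, teal, grey} and shift 7 has {red, blue, green, teal, pink}, leaving only gold.
Day 4, shift 3: day 4 has {red, teal, pink} and shift 3 has {blue, gold, teal, pink, grey}, leaving only green.
Day 4, shift 5: day 4 has {red, green, teal, pink} and shift 5 has {red, green, gold, teal, grey}, leaving only blue.
Day 2 already has {red, green, gold, teal, grey} and shift 5 already has {red, blue, green, gold, teal, grey}, so day 2, shift 5 must be pink.

pink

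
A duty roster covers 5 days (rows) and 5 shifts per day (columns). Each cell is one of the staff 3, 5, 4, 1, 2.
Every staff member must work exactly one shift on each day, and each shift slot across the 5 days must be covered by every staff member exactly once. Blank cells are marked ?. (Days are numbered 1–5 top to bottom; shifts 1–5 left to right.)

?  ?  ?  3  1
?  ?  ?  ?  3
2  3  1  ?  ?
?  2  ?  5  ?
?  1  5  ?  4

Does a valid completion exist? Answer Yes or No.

Day 4, shift 5: day 4 together with shift 5 already contain {3, 5, 4, 1, 2} — every symbol — so nothing can go there. The grid has no valid completion.

No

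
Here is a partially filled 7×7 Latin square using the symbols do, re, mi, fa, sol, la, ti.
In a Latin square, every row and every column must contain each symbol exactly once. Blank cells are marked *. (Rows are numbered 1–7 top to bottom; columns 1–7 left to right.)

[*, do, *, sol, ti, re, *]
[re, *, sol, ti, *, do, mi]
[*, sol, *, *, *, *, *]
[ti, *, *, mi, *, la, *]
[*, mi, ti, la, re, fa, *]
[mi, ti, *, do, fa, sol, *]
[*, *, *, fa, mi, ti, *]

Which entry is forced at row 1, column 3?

mi

Row 2, column 5: row 2 has {do, re, mi, sol, ti} and column 5 has {re, mi, fa, ti}, leaving only la.
Row 2, column 2: row 2 has {do, re, mi, sol, la, ti} and column 2 has {do, mi, sol, ti}, leaving only fa.
Row 3, column 4: row 3 has {sol} and column 4 has {do, mi, fa, sol, la, ti}, leaving only re.
Row 3, column 5: row 3 has {re, sol} and column 5 has {re, mi, fa, la, ti}, leaving only do.
Row 3, column 6: row 3 has {do, re, sol} and column 6 has {do, re, fa, sol, la, ti}, leaving only mi.
Row 4, column 2: row 4 has {mi, la, ti} and column 2 has {do, mi, fa, sol, ti}, leaving only re.
Row 4, column 5: row 4 has {re, mi, la, ti} and column 5 has {do, re, mi, fa, la, ti}, leaving only sol.
Row 7, column 2: row 7 has {mi, fa, ti} and column 2 has {do, re, mi, fa, sol, ti}, leaving only la.
Row 1, column 3 is narrowed to {mi, fa, la}.
If it were fa, then row 1, column 7 would be left with no valid symbol.
If it were la, then row 1, column 7 would be left with no valid symbol.
So row 1, column 3 must be mi.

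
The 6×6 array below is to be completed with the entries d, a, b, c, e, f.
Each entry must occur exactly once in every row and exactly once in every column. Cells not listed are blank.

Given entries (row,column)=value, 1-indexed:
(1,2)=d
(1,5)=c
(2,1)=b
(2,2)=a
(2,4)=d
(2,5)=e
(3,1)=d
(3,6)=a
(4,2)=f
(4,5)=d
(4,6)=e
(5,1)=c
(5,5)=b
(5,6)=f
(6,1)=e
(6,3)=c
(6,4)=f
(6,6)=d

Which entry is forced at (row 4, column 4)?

Row 1, column 6: row 1 has {d, c} and column 6 has {d, a, e, f}, leaving only b.
Row 2, column 3: row 2 has {d, a, b, e} and column 3 has {c}, leaving only f.
Row 2, column 6: row 2 has {d, a, b, e, f} and column 6 has {d, a, b, e, f}, leaving only c.
Row 3, column 5: row 3 has {d, a} and column 5 has {d, b, c, e}, leaving only f.
Row 4, column 1: row 4 has {d, e, f} and column 1 has {d, b, c, e}, leaving only a.
Row 1, column 1: row 1 has {d, b, c} and column 1 has {d, a, b, c, e}, leaving only f.
Row 4, column 3: row 4 has {d, a, e, f} and column 3 has {c, f}, leaving only b.
Row 4 already has {d, a, b, e, f} and column 4 already has {d, f}, so row 4, column 4 must be c.

c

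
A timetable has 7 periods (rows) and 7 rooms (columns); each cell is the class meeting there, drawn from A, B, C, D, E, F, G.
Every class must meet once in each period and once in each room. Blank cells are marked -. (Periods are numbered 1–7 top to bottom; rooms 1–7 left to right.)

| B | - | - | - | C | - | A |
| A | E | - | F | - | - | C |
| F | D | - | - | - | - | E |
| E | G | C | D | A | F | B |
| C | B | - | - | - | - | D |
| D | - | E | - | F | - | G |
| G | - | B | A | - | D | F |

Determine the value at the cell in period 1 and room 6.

E

Period 1, room 2: period 1 has {A, B, C} and room 2 has {B, D, E, G}, leaving only F.
Period 7, room 2: period 7 has {A, B, D, F, G} and room 2 has {B, D, E, F, G}, leaving only C.
Period 6, room 2: period 6 has {D, E, F, G} and room 2 has {B, C, D, E, F, G}, leaving only A.
Period 7, room 5: period 7 has {A, B, C, D, F, G} and room 5 has {A, C, F}, leaving only E.
Period 5, room 5: period 5 has {B, C, D} and room 5 has {A, C, E, F}, leaving only G.
Period 3, room 5: period 3 has {D, E, F} and room 5 has {A, C, E, F, G}, leaving only B.
Period 2, room 5: period 2 has {A, C, E, F} and room 5 has {A, B, C, E, F, G}, leaving only D.
Period 2, room 3: period 2 has {A, C, D, E, F} and room 3 has {B, C, E}, leaving only G.
Period 1, room 3: period 1 has {A, B, C, F} and room 3 has {B, C, E, G}, leaving only D.
Period 2, room 6: period 2 has {A, C, D, E, F, G} and room 6 has {D, F}, leaving only B.
Period 3, room 3: period 3 has {B, D, E, F} and room 3 has {B, C, D, E, G}, leaving only A.
Period 5, room 3: period 5 has {B, C, D, G} and room 3 has {A, B, C, D, E, G}, leaving only F.
Period 5, room 4: period 5 has {B, C, D, F, G} and room 4 has {A, D, F}, leaving only E.
Period 1, room 4: period 1 has {A, B, C, D, F} and room 4 has {A, D, E, F}, leaving only G.
Period 1 already has {A, B, C, D, F, G} and room 6 already has {B, D, F}, so period 1, room 6 must be E.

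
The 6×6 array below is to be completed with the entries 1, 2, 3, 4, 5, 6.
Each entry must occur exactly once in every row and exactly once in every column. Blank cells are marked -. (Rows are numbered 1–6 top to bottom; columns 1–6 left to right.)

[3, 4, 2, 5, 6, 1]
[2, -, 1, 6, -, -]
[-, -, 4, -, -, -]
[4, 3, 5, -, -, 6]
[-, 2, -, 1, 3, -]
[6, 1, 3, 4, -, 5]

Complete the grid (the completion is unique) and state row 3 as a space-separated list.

Row 2, column 2: row 2 has {1, 2, 6} and column 2 has {1, 2, 3, 4}, leaving only 5.
Row 3, column 2: row 3 has {4} and column 2 has {1, 2, 3, 4, 5}, leaving only 6.
Row 2, column 5: row 2 has {1, 2, 5, 6} and column 5 has {3, 6}, leaving only 4.
Row 2, column 6: row 2 has {1, 2, 4, 5, 6} and column 6 has {1, 5, 6}, leaving only 3.
Row 3, column 6: row 3 has {4, 6} and column 6 has {1, 3, 5, 6}, leaving only 2.
Row 3, column 4: row 3 has {2, 4, 6} and column 4 has {1, 4, 5, 6}, leaving only 3.
Row 4, column 4: row 4 has {3, 4, 5, 6} and column 4 has {1, 3, 4, 5, 6}, leaving only 2.
Row 4, column 5: row 4 has {2, 3, 4, 5, 6} and column 5 has {3, 4, 6}, leaving only 1.
Row 3, column 5: row 3 has {2, 3, 4, 6} and column 5 has {1, 3, 4, 6}, leaving only 5.
Row 3, column 1: row 3 has {2, 3, 4, 5, 6} and column 1 has {2, 3, 4, 6}, leaving only 1.
So row 3 reads: 1 6 4 3 5 2.

1 6 4 3 5 2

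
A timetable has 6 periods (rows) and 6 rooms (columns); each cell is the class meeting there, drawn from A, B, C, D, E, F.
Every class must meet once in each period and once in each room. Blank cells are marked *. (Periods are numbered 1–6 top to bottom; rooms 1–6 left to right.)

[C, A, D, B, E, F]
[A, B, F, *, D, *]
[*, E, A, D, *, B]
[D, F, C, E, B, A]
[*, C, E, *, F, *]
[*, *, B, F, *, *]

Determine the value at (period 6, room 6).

C

Period 2, room 4: period 2 has {A, B, D, F} and room 4 has {B, D, E, F}, leaving only C.
Period 2, room 6: period 2 has {A, B, C, D, F} and room 6 has {A, B, F}, leaving only E.
Period 3, room 1: period 3 has {A, B, D, E} and room 1 has {A, C, D}, leaving only F.
Period 3, room 5: period 3 has {A, B, D, E, F} and room 5 has {B, D, E, F}, leaving only C.
Period 5, room 1: period 5 has {C, E, F} and room 1 has {A, C, D, F}, leaving only B.
Period 5, room 4: period 5 has {B, C, E, F} and room 4 has {B, C, D, E, F}, leaving only A.
Period 5, room 6: period 5 has {A, B, C, E, F} and room 6 has {A, B, E, F}, leaving only D.
Period 6 already has {B, F} and room 6 already has {A, B, D, E, F}, so period 6, room 6 must be C.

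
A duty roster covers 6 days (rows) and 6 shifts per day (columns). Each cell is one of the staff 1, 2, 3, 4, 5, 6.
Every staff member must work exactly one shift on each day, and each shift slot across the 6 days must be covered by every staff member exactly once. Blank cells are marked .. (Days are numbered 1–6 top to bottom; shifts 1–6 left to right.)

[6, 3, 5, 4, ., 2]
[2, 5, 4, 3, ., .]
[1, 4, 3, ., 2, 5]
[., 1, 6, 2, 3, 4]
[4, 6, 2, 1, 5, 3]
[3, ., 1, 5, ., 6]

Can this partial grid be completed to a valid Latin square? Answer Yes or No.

Yes

No day or shift among the givens repeats a symbol, and propagating forced cells runs into no contradiction.
One valid completion exists (for instance, 6 3 5 4 1 2 / 2 5 4 3 6 1 / 1 4 3 6 2 5 / 5 1 6 2 3 4 / 4 6 2 1 5 3 / 3 2 1 5 4 6).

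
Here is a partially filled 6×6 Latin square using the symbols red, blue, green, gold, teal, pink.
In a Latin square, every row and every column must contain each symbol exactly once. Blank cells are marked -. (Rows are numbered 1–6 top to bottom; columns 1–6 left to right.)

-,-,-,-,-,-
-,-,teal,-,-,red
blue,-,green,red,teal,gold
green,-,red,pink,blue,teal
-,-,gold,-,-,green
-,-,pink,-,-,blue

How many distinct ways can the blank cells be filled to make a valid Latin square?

20

Row 1, column 1: eliminating its row and column leaves {red, gold, teal, pink}.
Row 1, column 2: eliminating its row and column leaves {red, blue, green, gold, teal, pink}.
Row 1, column 3: eliminating its row and column leaves {blue}.
Row 1, column 4: eliminating its row and column leaves {blue, green, gold, teal}.
Row 1, column 5: eliminating its row and column leaves {red, green, gold, pink}.
Row 1, column 6: eliminating its row and column leaves {pink}.
Row 2, column 1: eliminating its row and column leaves {gold, pink}.
Row 2, column 2: eliminating its row and column leaves {blue, green, gold, pink}.
Row 2, column 4: eliminating its row and column leaves {blue, green, gold}.
Row 2, column 5: eliminating its row and column leaves {green, gold, pink}.
Row 3, column 2: eliminating its row and column leaves {pink}.
Row 4, column 2: eliminating its row and column leaves {gold}.
Row 5, column 1: eliminating its row and column leaves {red, teal, pink}.
Row 5, column 2: eliminating its row and column leaves {red, blue, teal, pink}.
Row 5, column 4: eliminating its row and column leaves {blue, teal}.
Row 5, column 5: eliminating its row and column leaves {red, pink}.
Row 6, column 1: eliminating its row and column leaves {red, gold, teal}.
Row 6, column 2: eliminating its row and column leaves {red, green, gold, teal}.
Row 6, column 4: eliminating its row and column leaves {green, gold, teal}.
Row 6, column 5: eliminating its row and column leaves {red, green, gold}.
Enumerating the assignments across these blanks that avoid any row or column repeat gives 20 completions.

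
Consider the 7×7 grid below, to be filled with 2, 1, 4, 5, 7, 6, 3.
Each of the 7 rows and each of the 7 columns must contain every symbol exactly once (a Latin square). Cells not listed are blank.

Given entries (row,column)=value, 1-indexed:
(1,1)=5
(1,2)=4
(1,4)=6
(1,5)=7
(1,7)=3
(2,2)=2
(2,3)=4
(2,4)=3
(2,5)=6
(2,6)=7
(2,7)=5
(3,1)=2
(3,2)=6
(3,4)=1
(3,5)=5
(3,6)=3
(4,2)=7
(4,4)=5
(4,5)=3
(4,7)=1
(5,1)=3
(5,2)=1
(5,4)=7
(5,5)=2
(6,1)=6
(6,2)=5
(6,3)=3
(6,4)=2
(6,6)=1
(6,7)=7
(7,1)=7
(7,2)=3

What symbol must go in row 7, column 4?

Row 7 already has {7, 3} and column 4 already has {2, 1, 5, 7, 6, 3}, so row 7, column 4 must be 4.

4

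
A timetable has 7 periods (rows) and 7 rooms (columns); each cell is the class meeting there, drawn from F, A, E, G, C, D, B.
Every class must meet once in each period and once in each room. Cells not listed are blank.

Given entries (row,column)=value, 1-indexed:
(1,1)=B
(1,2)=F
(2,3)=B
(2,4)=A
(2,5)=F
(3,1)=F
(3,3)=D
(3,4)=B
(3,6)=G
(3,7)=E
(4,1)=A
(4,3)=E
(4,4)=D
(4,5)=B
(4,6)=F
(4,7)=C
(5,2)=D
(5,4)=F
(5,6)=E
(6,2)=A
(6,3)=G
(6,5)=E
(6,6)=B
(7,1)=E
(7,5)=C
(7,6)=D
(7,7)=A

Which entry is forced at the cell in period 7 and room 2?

B

Period 2, room 6: period 2 has {F, A, B} and room 6 has {F, E, G, D, B}, leaving only C.
Period 1, room 6: period 1 has {F, B} and room 6 has {F, E, G, C, D, B}, leaving only A.
Period 1, room 3: period 1 has {F, A, B} and room 3 has {E, G, D, B}, leaving only C.
Period 3, room 2: period 3 has {F, E, G, D, B} and room 2 has {F, A, D}, leaving only C.
Period 3, room 5: period 3 has {F, E, G, C, D, B} and room 5 has {F, E, C, B}, leaving only A.
Period 4, room 2: period 4 has {F, A, E, C, D, B} and room 2 has {F, A, C, D}, leaving only G.
Period 7 already has {A, E, C, D} and room 2 already has {F, A, G, C, D}, so period 7, room 2 must be B.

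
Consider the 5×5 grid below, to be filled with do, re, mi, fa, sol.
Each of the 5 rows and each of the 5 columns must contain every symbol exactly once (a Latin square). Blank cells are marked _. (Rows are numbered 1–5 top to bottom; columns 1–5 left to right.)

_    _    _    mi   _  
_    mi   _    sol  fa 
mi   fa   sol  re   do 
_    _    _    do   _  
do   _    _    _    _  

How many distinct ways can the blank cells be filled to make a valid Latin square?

3

Row 1, column 1: eliminating its row and column leaves {re, fa, sol}.
Row 1, column 2: eliminating its row and column leaves {do, re, sol}.
Row 1, column 3: eliminating its row and column leaves {do, re, fa}.
Row 1, column 5: eliminating its row and column leaves {re, sol}.
Row 2, column 1: eliminating its row and column leaves {re}.
Row 2, column 3: eliminating its row and column leaves {do, re}.
Row 4, column 1: eliminating its row and column leaves {re, fa, sol}.
Row 4, column 2: eliminating its row and column leaves {re, sol}.
Row 4, column 3: eliminating its row and column leaves {re, mi, fa}.
Row 4, column 5: eliminating its row and column leaves {re, mi, sol}.
Row 5, column 2: eliminating its row and column leaves {re, sol}.
Row 5, column 3: eliminating its row and column leaves {re, mi, fa}.
Row 5, column 4: eliminating its row and column leaves {fa}.
Row 5, column 5: eliminating its row and column leaves {re, mi, sol}.
Enumerating the assignments across these blanks that avoid any row or column repeat gives 3 completions.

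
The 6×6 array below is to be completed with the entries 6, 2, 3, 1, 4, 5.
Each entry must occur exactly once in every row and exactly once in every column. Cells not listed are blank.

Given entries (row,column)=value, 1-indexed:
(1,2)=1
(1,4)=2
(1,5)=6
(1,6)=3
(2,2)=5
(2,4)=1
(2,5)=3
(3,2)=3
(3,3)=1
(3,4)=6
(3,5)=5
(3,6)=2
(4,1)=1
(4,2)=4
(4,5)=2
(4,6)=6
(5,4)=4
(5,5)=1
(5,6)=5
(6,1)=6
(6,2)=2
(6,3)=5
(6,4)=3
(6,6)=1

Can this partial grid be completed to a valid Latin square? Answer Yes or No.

Yes

No row or column among the givens repeats a symbol, and propagating forced cells runs into no contradiction.
One valid completion exists (for instance, 5 1 4 2 6 3 / 2 5 6 1 3 4 / 4 3 1 6 5 2 / 1 4 3 5 2 6 / 3 6 2 4 1 5 / 6 2 5 3 4 1).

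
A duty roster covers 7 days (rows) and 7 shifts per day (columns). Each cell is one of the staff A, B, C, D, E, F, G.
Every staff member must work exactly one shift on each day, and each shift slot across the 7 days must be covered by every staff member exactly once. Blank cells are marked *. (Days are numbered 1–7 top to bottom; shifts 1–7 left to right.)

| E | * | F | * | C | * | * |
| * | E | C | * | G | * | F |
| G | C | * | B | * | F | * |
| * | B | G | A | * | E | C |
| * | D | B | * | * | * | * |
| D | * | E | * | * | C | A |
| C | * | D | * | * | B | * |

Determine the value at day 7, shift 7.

Day 2, shift 4: day 2 has {C, E, F, G} and shift 4 has {A, B}, leaving only D.
Day 1, shift 4: day 1 has {C, E, F} and shift 4 has {A, B, D}, leaving only G.
Day 1, shift 2: day 1 has {C, E, F, G} and shift 2 has {B, C, D, E}, leaving only A.
Day 1, shift 6: day 1 has {A, C, E, F, G} and shift 6 has {B, C, E, F}, leaving only D.
Day 1, shift 7: day 1 has {A, C, D, E, F, G} and shift 7 has {A, C, F}, leaving only B.
Day 2, shift 6: day 2 has {C, D, E, F, G} and shift 6 has {B, C, D, E, F}, leaving only A.
Day 2, shift 1: day 2 has {A, C, D, E, F, G} and shift 1 has {C, D, E, G}, leaving only B.
Day 3, shift 3: day 3 has {B, C, F, G} and shift 3 has {B, C, D, E, F, G}, leaving only A.
Day 4, shift 1: day 4 has {A, B, C, E, G} and shift 1 has {B, C, D, E, G}, leaving only F.
Day 4, shift 5: day 4 has {A, B, C, E, F, G} and shift 5 has {C, G}, leaving only D.
Day 3, shift 5: day 3 has {A, B, C, F, G} and shift 5 has {C, D, G}, leaving only E.
Day 3, shift 7: day 3 has {A, B, C, E, F, G} and shift 7 has {A, B, C, F}, leaving only D.
Day 5, shift 1: day 5 has {B, D} and shift 1 has {B, C, D, E, F, G}, leaving only A.
Day 5, shift 5: day 5 has {A, B, D} and shift 5 has {C, D, E, G}, leaving only F.
Day 5, shift 6: day 5 has {A, B, D, F} and shift 6 has {A, B, C, D, E, F}, leaving only G.
Day 5, shift 7: day 5 has {A, B, D, F, G} and shift 7 has {A, B, C, D, F}, leaving only E.
Day 7 already has {B, C, D} and shift 7 already has {A, B, C, D, E, F}, so day 7, shift 7 must be G.

G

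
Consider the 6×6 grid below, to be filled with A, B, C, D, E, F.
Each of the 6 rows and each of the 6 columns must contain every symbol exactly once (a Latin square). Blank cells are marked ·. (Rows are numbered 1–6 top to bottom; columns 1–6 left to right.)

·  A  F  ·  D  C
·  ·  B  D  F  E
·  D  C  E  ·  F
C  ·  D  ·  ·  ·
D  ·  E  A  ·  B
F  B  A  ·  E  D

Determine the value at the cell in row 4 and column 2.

Row 1, column 4: row 1 has {A, C, D, F} and column 4 has {A, D, E}, leaving only B.
Row 1, column 1: row 1 has {A, B, C, D, F} and column 1 has {C, D, F}, leaving only E.
Row 2, column 1: row 2 has {B, D, E, F} and column 1 has {C, D, E, F}, leaving only A.
Row 2, column 2: row 2 has {A, B, D, E, F} and column 2 has {A, B, D}, leaving only C.
Row 3, column 1: row 3 has {C, D, E, F} and column 1 has {A, C, D, E, F}, leaving only B.
Row 3, column 5: row 3 has {B, C, D, E, F} and column 5 has {D, E, F}, leaving only A.
Row 4, column 4: row 4 has {C, D} and column 4 has {A, B, D, E}, leaving only F.
Row 4 already has {C, D, F} and column 2 already has {A, B, C, D}, so row 4, column 2 must be E.

E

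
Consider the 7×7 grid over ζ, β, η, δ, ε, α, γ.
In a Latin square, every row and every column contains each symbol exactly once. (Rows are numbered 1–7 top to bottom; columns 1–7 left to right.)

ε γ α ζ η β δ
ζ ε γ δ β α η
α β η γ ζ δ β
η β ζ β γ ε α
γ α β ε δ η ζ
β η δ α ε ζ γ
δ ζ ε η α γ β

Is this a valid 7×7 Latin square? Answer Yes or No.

Row 4 contains β twice (at columns 2 and 4); row 3 is also not a permutation.

No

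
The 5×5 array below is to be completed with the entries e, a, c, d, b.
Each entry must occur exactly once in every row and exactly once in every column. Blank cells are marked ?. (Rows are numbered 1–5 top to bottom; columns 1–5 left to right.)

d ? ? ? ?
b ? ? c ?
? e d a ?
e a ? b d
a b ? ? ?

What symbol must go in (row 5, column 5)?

Row 1, column 2: row 1 has {d} and column 2 has {e, a, b}, leaving only c.
Row 1, column 4: row 1 has {c, d} and column 4 has {a, c, b}, leaving only e.
Row 2, column 2: row 2 has {c, b} and column 2 has {e, a, c, b}, leaving only d.
Row 3, column 1: row 3 has {e, a, d} and column 1 has {e, a, d, b}, leaving only c.
Row 3, column 5: row 3 has {e, a, c, d} and column 5 has {d}, leaving only b.
Row 1, column 5: row 1 has {e, c, d} and column 5 has {d, b}, leaving only a.
Row 1, column 3: row 1 has {e, a, c, d} and column 3 has {d}, leaving only b.
Row 2, column 5: row 2 has {c, d, b} and column 5 has {a, d, b}, leaving only e.
Row 5 already has {a, b} and column 5 already has {e, a, d, b}, so row 5, column 5 must be c.

c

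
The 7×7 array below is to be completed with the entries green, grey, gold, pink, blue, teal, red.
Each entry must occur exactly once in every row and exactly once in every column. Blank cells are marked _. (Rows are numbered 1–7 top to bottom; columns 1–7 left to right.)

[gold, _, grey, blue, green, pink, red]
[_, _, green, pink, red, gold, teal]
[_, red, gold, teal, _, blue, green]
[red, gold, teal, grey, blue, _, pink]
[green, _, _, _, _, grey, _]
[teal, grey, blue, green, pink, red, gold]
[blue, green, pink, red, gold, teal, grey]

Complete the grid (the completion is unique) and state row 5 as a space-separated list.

Row 5, column 3: row 5 has {green, grey} and column 3 has {green, grey, gold, pink, blue, teal}, leaving only red.
Row 5, column 4: row 5 has {green, grey, red} and column 4 has {green, grey, pink, blue, teal, red}, leaving only gold.
Row 5, column 5: row 5 has {green, grey, gold, red} and column 5 has {green, gold, pink, blue, red}, leaving only teal.
Row 5, column 7: row 5 has {green, grey, gold, teal, red} and column 7 has {green, grey, gold, pink, teal, red}, leaving only blue.
Row 5, column 2: row 5 has {green, grey, gold, blue, teal, red} and column 2 has {green, grey, gold, red}, leaving only pink.
So row 5 reads: green pink red gold teal grey blue.

green pink red gold teal grey blue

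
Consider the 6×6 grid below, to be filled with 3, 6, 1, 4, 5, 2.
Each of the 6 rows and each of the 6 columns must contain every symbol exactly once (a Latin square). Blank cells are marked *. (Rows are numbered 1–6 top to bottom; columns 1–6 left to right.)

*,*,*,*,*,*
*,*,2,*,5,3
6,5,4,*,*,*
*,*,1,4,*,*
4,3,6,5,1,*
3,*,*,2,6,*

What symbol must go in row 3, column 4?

Row 2, column 1: row 2 has {3, 5, 2} and column 1 has {3, 6, 4}, leaving only 1.
Row 2, column 4: row 2 has {3, 1, 5, 2} and column 4 has {4, 5, 2}, leaving only 6.
Row 2, column 2: row 2 has {3, 6, 1, 5, 2} and column 2 has {3, 5}, leaving only 4.
Row 5, column 6: row 5 has {3, 6, 1, 4, 5} and column 6 has {3}, leaving only 2.
Row 3, column 6: row 3 has {6, 4, 5} and column 6 has {3, 2}, leaving only 1.
Row 3 already has {6, 1, 4, 5} and column 4 already has {6, 4, 5, 2}, so row 3, column 4 must be 3.

3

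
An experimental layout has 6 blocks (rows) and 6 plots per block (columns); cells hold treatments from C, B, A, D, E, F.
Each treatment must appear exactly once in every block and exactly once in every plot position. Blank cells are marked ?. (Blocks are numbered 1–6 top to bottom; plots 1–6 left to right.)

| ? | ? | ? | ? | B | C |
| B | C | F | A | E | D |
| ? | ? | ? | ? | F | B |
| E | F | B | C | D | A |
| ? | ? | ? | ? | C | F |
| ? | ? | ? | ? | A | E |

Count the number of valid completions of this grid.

Block 1, plot 1: eliminating its block and plot leaves {A, D, F}.
Block 1, plot 2: eliminating its block and plot leaves {A, D, E}.
Block 1, plot 3: eliminating its block and plot leaves {A, D, E}.
Block 1, plot 4: eliminating its block and plot leaves {D, E, F}.
Block 3, plot 1: eliminating its block and plot leaves {C, A, D}.
Block 3, plot 2: eliminating its block and plot leaves {A, D, E}.
Block 3, plot 3: eliminating its block and plot leaves {C, A, D, E}.
Block 3, plot 4: eliminating its block and plot leaves {D, E}.
Block 5, plot 1: eliminating its block and plot leaves {A, D}.
Block 5, plot 2: eliminating its block and plot leaves {B, A, D, E}.
Block 5, plot 3: eliminating its block and plot leaves {A, D, E}.
Block 5, plot 4: eliminating its block and plot leaves {B, D, E}.
Block 6, plot 1: eliminating its block and plot leaves {C, D, F}.
Block 6, plot 2: eliminating its block and plot leaves {B, D}.
Block 6, plot 3: eliminating its block and plot leaves {C, D}.
Block 6, plot 4: eliminating its block and plot leaves {B, D, F}.
Enumerating the assignments across these blanks that avoid any block or plot repeat gives 16 completions.

16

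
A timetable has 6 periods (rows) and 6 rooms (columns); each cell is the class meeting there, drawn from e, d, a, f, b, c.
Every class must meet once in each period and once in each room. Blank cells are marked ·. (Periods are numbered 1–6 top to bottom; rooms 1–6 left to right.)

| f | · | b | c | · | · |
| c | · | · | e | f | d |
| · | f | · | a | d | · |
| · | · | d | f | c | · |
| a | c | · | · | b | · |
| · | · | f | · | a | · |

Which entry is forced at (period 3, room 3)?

Period 1, room 5: period 1 has {f, b, c} and room 5 has {d, a, f, b, c}, leaving only e.
Period 1, room 6: period 1 has {e, f, b, c} and room 6 has {d}, leaving only a.
Period 1, room 2: period 1 has {e, a, f, b, c} and room 2 has {f, c}, leaving only d.
Period 2, room 3: period 2 has {e, d, f, c} and room 3 has {d, f, b}, leaving only a.
Period 2, room 2: period 2 has {e, d, a, f, c} and room 2 has {d, f, c}, leaving only b.
Period 5, room 3: period 5 has {a, b, c} and room 3 has {d, a, f, b}, leaving only e.
Period 3 already has {d, a, f} and room 3 already has {e, d, a, f, b}, so period 3, room 3 must be c.

c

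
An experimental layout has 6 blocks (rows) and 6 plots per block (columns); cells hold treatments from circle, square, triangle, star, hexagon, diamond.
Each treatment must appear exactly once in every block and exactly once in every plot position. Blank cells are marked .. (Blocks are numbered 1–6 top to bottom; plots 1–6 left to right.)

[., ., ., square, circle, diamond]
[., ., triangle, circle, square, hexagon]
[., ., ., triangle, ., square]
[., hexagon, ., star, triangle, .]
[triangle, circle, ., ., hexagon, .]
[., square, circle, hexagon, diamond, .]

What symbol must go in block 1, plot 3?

star

Block 3, plot 5: block 3 has {square, triangle} and plot 5 has {circle, square, triangle, hexagon, diamond}, leaving only star.
Block 3, plot 2: block 3 has {square, triangle, star} and plot 2 has {circle, square, hexagon}, leaving only diamond.
Block 2, plot 2: block 2 has {circle, square, triangle, hexagon} and plot 2 has {circle, square, hexagon, diamond}, leaving only star.
Block 1, plot 2: block 1 has {circle, square, diamond} and plot 2 has {circle, square, star, hexagon, diamond}, leaving only triangle.
Block 2, plot 1: block 2 has {circle, square, triangle, star, hexagon} and plot 1 has {triangle}, leaving only diamond.
Block 3, plot 3: block 3 has {square, triangle, star, diamond} and plot 3 has {circle, triangle}, leaving only hexagon.
Block 1 already has {circle, square, triangle, diamond} and plot 3 already has {circle, triangle, hexagon}, so block 1, plot 3 must be star.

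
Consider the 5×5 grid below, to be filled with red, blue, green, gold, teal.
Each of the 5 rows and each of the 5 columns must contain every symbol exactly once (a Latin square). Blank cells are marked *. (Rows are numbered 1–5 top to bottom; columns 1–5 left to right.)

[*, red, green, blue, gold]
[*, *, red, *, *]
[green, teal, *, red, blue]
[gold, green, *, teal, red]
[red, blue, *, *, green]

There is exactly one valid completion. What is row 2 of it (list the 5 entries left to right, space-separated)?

Row 2, column 2: row 2 has {red} and column 2 has {red, blue, green, teal}, leaving only gold.
Row 2, column 4: row 2 has {red, gold} and column 4 has {red, blue, teal}, leaving only green.
Row 2, column 5: row 2 has {red, green, gold} and column 5 has {red, blue, green, gold}, leaving only teal.
Row 2, column 1: row 2 has {red, green, gold, teal} and column 1 has {red, green, gold}, leaving only blue.
So row 2 reads: blue gold red green teal.

blue gold red green teal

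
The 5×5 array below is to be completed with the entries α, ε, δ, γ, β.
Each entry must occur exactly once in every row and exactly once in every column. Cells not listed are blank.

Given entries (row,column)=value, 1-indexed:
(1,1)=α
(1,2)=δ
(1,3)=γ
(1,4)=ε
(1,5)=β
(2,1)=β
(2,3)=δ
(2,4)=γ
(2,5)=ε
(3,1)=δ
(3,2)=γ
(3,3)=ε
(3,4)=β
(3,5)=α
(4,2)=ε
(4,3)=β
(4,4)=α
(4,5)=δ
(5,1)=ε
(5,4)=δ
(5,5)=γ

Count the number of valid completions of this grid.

1

Row 2, column 2: eliminating its row and column leaves {α}.
Row 4, column 1: eliminating its row and column leaves {γ}.
Row 5, column 2: eliminating its row and column leaves {α, β}.
Row 5, column 3: eliminating its row and column leaves {α}.
Only one assignment across all blanks avoids any row or column repeat, giving 1 completion.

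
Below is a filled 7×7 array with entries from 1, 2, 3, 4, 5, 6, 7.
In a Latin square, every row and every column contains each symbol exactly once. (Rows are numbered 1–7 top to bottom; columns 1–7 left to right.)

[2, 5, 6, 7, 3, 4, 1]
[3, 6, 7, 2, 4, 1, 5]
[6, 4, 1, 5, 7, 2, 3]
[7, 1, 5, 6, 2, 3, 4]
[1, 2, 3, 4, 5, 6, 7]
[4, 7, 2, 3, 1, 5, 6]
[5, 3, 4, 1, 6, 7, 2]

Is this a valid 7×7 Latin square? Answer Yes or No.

Yes

Each row is a permutation of the 7 symbols, and so is each column.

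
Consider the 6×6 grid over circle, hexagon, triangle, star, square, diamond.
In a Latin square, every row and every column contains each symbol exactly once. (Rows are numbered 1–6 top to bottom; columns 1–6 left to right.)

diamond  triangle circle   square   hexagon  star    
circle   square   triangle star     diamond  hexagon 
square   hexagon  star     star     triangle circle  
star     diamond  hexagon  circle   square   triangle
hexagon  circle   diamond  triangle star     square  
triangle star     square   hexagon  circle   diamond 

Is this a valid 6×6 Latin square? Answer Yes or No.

No

Column 4 contains star twice (at rows 2 and 3), so it is not a permutation.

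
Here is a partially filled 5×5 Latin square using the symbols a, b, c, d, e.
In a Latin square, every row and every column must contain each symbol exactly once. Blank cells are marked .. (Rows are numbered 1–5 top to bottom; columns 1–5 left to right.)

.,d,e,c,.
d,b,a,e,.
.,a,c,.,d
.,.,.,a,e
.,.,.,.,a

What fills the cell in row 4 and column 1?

b

Row 1, column 5: row 1 has {c, d, e} and column 5 has {a, d, e}, leaving only b.
Row 1, column 1: row 1 has {b, c, d, e} and column 1 has {d}, leaving only a.
Row 2, column 5: row 2 has {a, b, d, e} and column 5 has {a, b, d, e}, leaving only c.
Row 3, column 4: row 3 has {a, c, d} and column 4 has {a, c, e}, leaving only b.
Row 3, column 1: row 3 has {a, b, c, d} and column 1 has {a, d}, leaving only e.
Row 4, column 2: row 4 has {a, e} and column 2 has {a, b, d}, leaving only c.
Row 4 already has {a, c, e} and column 1 already has {a, d, e}, so row 4, column 1 must be b.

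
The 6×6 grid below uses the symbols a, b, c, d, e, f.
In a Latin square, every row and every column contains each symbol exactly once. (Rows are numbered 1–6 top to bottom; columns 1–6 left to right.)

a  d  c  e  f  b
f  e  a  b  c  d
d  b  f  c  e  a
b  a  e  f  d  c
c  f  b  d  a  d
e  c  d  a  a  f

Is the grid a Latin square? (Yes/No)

Row 5 contains d twice (at columns 4 and 6); row 6 is also not a permutation.

No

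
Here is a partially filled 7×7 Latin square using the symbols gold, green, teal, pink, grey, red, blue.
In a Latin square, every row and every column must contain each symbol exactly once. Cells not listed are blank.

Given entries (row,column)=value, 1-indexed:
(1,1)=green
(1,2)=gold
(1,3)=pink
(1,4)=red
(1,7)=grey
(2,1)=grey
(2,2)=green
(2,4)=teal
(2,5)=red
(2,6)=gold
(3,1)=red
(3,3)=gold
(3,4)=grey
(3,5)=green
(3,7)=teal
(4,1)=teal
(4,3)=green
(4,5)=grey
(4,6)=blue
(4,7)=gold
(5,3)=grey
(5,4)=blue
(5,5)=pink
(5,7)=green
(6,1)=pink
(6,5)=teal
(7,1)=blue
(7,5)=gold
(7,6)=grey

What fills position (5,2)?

Row 1, column 5: row 1 has {gold, green, pink, grey, red} and column 5 has {gold, green, teal, pink, grey, red}, leaving only blue.
Row 1, column 6: row 1 has {gold, green, pink, grey, red, blue} and column 6 has {gold, grey, blue}, leaving only teal.
Row 2, column 3: row 2 has {gold, green, teal, grey, red} and column 3 has {gold, green, pink, grey}, leaving only blue.
Row 2, column 7: row 2 has {gold, green, teal, grey, red, blue} and column 7 has {gold, green, teal, grey}, leaving only pink.
Row 3, column 6: row 3 has {gold, green, teal, grey, red} and column 6 has {gold, teal, grey, blue}, leaving only pink.
Row 3, column 2: row 3 has {gold, green, teal, pink, grey, red} and column 2 has {gold, green}, leaving only blue.
Row 4, column 4: row 4 has {gold, green, teal, grey, blue} and column 4 has {teal, grey, red, blue}, leaving only pink.
Row 4, column 2: row 4 has {gold, green, teal, pink, grey, blue} and column 2 has {gold, green, blue}, leaving only red.
Row 5 already has {green, pink, grey, blue} and column 2 already has {gold, green, red, blue}, so row 5, column 2 must be teal.

teal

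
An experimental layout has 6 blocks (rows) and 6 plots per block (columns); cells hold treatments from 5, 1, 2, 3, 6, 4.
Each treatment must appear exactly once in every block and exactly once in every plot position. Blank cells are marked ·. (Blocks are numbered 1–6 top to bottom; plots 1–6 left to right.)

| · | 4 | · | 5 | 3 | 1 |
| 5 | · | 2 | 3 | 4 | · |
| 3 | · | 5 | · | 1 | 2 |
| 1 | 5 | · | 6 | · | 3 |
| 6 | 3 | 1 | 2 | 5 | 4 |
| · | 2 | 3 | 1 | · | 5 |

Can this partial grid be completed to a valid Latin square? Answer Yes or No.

No block or plot among the givens repeats a symbol, and propagating forced cells runs into no contradiction.
One valid completion exists (for instance, 2 4 6 5 3 1 / 5 1 2 3 4 6 / 3 6 5 4 1 2 / 1 5 4 6 2 3 / 6 3 1 2 5 4 / 4 2 3 1 6 5).

Yes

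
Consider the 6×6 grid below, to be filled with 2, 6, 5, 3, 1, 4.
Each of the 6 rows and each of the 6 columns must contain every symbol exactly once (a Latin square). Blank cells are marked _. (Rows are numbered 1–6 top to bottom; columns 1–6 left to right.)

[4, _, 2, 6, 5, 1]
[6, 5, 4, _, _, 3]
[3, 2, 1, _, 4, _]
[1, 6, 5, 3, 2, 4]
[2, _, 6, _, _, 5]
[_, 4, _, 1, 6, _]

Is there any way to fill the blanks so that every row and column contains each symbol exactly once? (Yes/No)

No row or column among the givens repeats a symbol, and propagating forced cells runs into no contradiction.
One valid completion exists (for instance, 4 3 2 6 5 1 / 6 5 4 2 1 3 / 3 2 1 5 4 6 / 1 6 5 3 2 4 / 2 1 6 4 3 5 / 5 4 3 1 6 2).

Yes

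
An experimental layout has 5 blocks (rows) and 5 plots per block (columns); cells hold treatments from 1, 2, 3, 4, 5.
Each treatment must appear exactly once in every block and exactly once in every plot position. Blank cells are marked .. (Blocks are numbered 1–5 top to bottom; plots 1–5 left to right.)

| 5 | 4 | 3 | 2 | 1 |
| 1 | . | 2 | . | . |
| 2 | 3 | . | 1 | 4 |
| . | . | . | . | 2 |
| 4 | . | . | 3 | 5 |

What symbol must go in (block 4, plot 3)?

Block 2, plot 2: block 2 has {1, 2} and plot 2 has {3, 4}, leaving only 5.
Block 2, plot 4: block 2 has {1, 2, 5} and plot 4 has {1, 2, 3}, leaving only 4.
Block 2, plot 5: block 2 has {1, 2, 4, 5} and plot 5 has {1, 2, 4, 5}, leaving only 3.
Block 3, plot 3: block 3 has {1, 2, 3, 4} and plot 3 has {2, 3}, leaving only 5.
Block 4, plot 1: block 4 has {2} and plot 1 has {1, 2, 4, 5}, leaving only 3.
Block 4, plot 2: block 4 has {2, 3} and plot 2 has {3, 4, 5}, leaving only 1.
Block 4 already has {1, 2, 3} and plot 3 already has {2, 3, 5}, so block 4, plot 3 must be 4.

4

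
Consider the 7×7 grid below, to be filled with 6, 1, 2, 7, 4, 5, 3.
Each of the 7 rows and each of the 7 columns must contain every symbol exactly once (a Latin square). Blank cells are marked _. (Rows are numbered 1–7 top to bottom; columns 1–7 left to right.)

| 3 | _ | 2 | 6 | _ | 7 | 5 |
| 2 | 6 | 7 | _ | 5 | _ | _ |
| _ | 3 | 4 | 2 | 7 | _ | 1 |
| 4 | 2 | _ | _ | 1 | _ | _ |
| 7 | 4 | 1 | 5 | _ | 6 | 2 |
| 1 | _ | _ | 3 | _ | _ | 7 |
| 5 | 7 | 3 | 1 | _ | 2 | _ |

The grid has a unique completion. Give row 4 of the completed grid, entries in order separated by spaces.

Row 4, column 4: row 4 has {1, 2, 4} and column 4 has {6, 1, 2, 5, 3}, leaving only 7.
Row 1, column 2: row 1 has {6, 2, 7, 5, 3} and column 2 has {6, 2, 7, 4, 3}, leaving only 1.
Row 1, column 5: row 1 has {6, 1, 2, 7, 5, 3} and column 5 has {1, 7, 5}, leaving only 4.
Row 2, column 4: row 2 has {6, 2, 7, 5} and column 4 has {6, 1, 2, 7, 5, 3}, leaving only 4.
Row 2, column 7: row 2 has {6, 2, 7, 4, 5} and column 7 has {1, 2, 7, 5}, leaving only 3.
Row 4, column 7: row 4 has {1, 2, 7, 4} and column 7 has {1, 2, 7, 5, 3}, leaving only 6.
Row 4, column 3: row 4 has {6, 1, 2, 7, 4} and column 3 has {1, 2, 7, 4, 3}, leaving only 5.
Row 4, column 6: row 4 has {6, 1, 2, 7, 4, 5} and column 6 has {6, 2, 7}, leaving only 3.
So row 4 reads: 4 2 5 7 1 3 6.

4 2 5 7 1 3 6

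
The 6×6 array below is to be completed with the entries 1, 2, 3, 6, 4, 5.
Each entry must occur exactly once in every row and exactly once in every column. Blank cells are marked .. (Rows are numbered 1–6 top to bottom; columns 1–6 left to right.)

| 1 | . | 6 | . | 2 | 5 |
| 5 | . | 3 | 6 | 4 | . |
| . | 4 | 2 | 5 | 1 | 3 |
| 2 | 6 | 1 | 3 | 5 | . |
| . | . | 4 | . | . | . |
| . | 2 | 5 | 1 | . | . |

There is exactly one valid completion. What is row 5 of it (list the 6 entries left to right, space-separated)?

Row 5, column 4: row 5 has {4} and column 4 has {1, 3, 6, 5}, leaving only 2.
Row 1, column 2: row 1 has {1, 2, 6, 5} and column 2 has {2, 6, 4}, leaving only 3.
Row 1, column 4: row 1 has {1, 2, 3, 6, 5} and column 4 has {1, 2, 3, 6, 5}, leaving only 4.
Row 2, column 2: row 2 has {3, 6, 4, 5} and column 2 has {2, 3, 6, 4}, leaving only 1.
Row 5, column 2: row 5 has {2, 4} and column 2 has {1, 2, 3, 6, 4}, leaving only 5.
Row 2, column 6: row 2 has {1, 3, 6, 4, 5} and column 6 has {3, 5}, leaving only 2.
Row 3, column 1: row 3 has {1, 2, 3, 4, 5} and column 1 has {1, 2, 5}, leaving only 6.
Row 5, column 1: row 5 has {2, 4, 5} and column 1 has {1, 2, 6, 5}, leaving only 3.
Row 5, column 5: row 5 has {2, 3, 4, 5} and column 5 has {1, 2, 4, 5}, leaving only 6.
Row 5, column 6: row 5 has {2, 3, 6, 4, 5} and column 6 has {2, 3, 5}, leaving only 1.
So row 5 reads: 3 5 4 2 6 1.

3 5 4 2 6 1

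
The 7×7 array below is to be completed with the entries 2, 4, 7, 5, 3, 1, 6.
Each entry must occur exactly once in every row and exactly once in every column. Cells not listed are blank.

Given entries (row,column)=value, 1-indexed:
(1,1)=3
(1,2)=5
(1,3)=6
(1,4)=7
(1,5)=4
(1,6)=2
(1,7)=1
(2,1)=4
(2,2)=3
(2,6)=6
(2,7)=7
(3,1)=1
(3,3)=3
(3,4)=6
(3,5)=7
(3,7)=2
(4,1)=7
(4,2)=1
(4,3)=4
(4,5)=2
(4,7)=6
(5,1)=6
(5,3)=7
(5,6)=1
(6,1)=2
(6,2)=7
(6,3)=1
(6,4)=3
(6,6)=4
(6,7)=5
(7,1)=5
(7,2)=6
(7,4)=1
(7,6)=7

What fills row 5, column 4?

Row 3, column 2: row 3 has {2, 7, 3, 1, 6} and column 2 has {7, 5, 3, 1, 6}, leaving only 4.
Row 3, column 6: row 3 has {2, 4, 7, 3, 1, 6} and column 6 has {2, 4, 7, 1, 6}, leaving only 5.
Row 4, column 4: row 4 has {2, 4, 7, 1, 6} and column 4 has {7, 3, 1, 6}, leaving only 5.
Row 2, column 4: row 2 has {4, 7, 3, 6} and column 4 has {7, 5, 3, 1, 6}, leaving only 2.
Row 5 already has {7, 1, 6} and column 4 already has {2, 7, 5, 3, 1, 6}, so row 5, column 4 must be 4.

4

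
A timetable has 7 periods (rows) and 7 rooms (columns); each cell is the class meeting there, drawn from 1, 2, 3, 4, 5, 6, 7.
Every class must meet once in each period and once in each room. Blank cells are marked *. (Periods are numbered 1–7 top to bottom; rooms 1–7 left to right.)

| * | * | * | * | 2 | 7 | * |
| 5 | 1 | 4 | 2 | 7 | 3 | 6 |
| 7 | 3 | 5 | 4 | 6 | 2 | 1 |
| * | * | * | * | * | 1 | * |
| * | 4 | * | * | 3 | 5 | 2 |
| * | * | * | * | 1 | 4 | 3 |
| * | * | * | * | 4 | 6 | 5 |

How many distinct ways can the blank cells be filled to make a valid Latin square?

Period 1, room 1: eliminating its period and room leaves {1, 3, 4, 6}.
Period 1, room 2: eliminating its period and room leaves {5, 6}.
Period 1, room 3: eliminating its period and room leaves {1, 3, 6}.
Period 1, room 4: eliminating its period and room leaves {1, 3, 5, 6}.
Period 1, room 7: eliminating its period and room leaves {4}.
Period 4, room 1: eliminating its period and room leaves {2, 3, 4, 6}.
Period 4, room 2: eliminating its period and room leaves {2, 5, 6, 7}.
Period 4, room 3: eliminating its period and room leaves {2, 3, 6, 7}.
Period 4, room 4: eliminating its period and room leaves {3, 5, 6, 7}.
Period 4, room 5: eliminating its period and room leaves {5}.
Period 4, room 7: eliminating its period and room leaves {4, 7}.
Period 5, room 1: eliminating its period and room leaves {1, 6}.
Period 5, room 3: eliminating its period and room leaves {1, 6, 7}.
Period 5, room 4: eliminating its period and room leaves {1, 6, 7}.
Period 6, room 1: eliminating its period and room leaves {2, 6}.
Period 6, room 2: eliminating its period and room leaves {2, 5, 6, 7}.
Period 6, room 3: eliminating its period and room leaves {2, 6, 7}.
Period 6, room 4: eliminating its period and room leaves {5, 6, 7}.
Period 7, room 1: eliminating its period and room leaves {1, 2, 3}.
Period 7, room 2: eliminating its period and room leaves {2, 7}.
Period 7, room 3: eliminating its period and room leaves {1, 2, 3, 7}.
Period 7, room 4: eliminating its period and room leaves {1, 3, 7}.
Enumerating the assignments across these blanks that avoid any period or room repeat gives 12 completions.

12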